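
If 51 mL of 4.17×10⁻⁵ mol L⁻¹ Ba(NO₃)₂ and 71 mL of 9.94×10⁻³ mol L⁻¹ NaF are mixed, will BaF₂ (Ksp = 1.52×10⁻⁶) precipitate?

No

The combined volume is 122 mL.
[Ba²⁺] = (4.17×10⁻⁵)(51)/122 = 1.74×10⁻⁵ mol L⁻¹
[F⁻] = (9.94×10⁻³)(71)/122 = 5.78×10⁻³ mol L⁻¹
Q = [Ba²⁺][F⁻]^2 = 5.83×10⁻¹⁰
Q < Ksp (5.83×10⁻¹⁰ vs 1.52×10⁻⁶); the solution remains unsaturated and no precipitate forms.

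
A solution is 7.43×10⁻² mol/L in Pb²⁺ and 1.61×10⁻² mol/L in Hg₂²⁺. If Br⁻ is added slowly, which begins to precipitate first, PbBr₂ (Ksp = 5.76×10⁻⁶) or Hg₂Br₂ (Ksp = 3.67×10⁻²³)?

Hg₂Br₂

Precipitation of each salt begins when its ion product equals Ksp.
For PbBr₂: [Br⁻] = (Ksp/[Pb²⁺])^(1/2) = 8.80×10⁻³ mol/L
For Hg₂Br₂: [Br⁻] = (Ksp/[Hg₂²⁺])^(1/2) = 4.77×10⁻¹¹ mol/L
The smaller threshold [Br⁻] is reached first, so Hg₂Br₂ precipitates first.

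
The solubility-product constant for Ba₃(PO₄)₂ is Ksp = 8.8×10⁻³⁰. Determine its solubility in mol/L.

Ba₃(PO₄)₂(s) ⇌ 3 Ba²⁺(aq) + 2 PO₄³⁻(aq)
If s mol/L of Ba₃(PO₄)₂ dissolves, [Ba²⁺] = 3s and [PO₄³⁻] = 2s.
Ksp = [Ba²⁺]^3[PO₄³⁻]^2 = (3s)^3 · (2s)^2 = 108s^5
108s^5 = 8.8×10⁻³⁰  ⇒  s^5 = 8.1×10⁻³²
s = (8.1×10⁻³²)^(1/5) = 6.1×10⁻⁷ mol/L

6.1×10⁻⁷ M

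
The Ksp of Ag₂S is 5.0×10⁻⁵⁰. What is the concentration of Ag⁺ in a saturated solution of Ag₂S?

Ag₂S(s) ⇌ 2 Ag⁺(aq) + S²⁻(aq)
Let s be the molar solubility. Then [Ag⁺] = 2s and [S²⁻] = s.
Ksp = [Ag⁺]^2[S²⁻] = (2s)^2 · s = 4s^3 = 5.0×10⁻⁵⁰
s = 2.3×10⁻¹⁷ mol L⁻¹
[Ag⁺] = 2s = 4.6×10⁻¹⁷ mol L⁻¹

4.6×10⁻¹⁷ M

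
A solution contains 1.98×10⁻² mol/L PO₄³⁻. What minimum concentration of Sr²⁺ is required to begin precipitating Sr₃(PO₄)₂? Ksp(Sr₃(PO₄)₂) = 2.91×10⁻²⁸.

9.05×10⁻⁹ M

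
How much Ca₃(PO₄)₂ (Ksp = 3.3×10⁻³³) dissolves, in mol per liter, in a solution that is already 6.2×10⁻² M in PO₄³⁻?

3.2×10⁻¹¹ M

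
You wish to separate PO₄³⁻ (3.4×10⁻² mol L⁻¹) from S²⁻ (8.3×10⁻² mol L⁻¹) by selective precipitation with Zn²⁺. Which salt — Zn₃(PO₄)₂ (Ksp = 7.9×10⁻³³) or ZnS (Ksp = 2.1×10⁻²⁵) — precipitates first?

ZnS

A salt starts to precipitate once the ion product Q reaches its Ksp.
For Zn₃(PO₄)₂: [Zn²⁺] = (Ksp/[PO₄³⁻]^2)^(1/3) = 1.9×10⁻¹⁰ mol L⁻¹
For ZnS: [Zn²⁺] = (Ksp/[S²⁻]) = 2.5×10⁻²⁴ mol L⁻¹
ZnS requires the lower [Zn²⁺], so it precipitates first.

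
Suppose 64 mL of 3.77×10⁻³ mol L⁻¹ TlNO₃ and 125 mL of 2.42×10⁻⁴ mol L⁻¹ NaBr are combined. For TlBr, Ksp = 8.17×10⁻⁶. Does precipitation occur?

Total volume after mixing = 64 + 125 = 189 mL.
[Tl⁺] = (3.77×10⁻³)(64)/189 = 1.28×10⁻³ mol L⁻¹
[Br⁻] = (2.42×10⁻⁴)(125)/189 = 1.60×10⁻⁴ mol L⁻¹
Q = [Tl⁺][Br⁻] = 2.04×10⁻⁷
Since Q (2.04×10⁻⁷) is less than Ksp (8.17×10⁻⁶), no TlBr precipitates.

No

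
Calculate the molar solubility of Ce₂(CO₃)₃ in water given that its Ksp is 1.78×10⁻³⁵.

Ce₂(CO₃)₃(s) ⇌ 2 Ce³⁺(aq) + 3 CO₃²⁻(aq)
For each mole of Ce₂(CO₃)₃ that dissolves per liter, [Ce³⁺] = 2s and [CO₃²⁻] = 3s; let s denote this solubility.
Ksp = [Ce³⁺]^2[CO₃²⁻]^3 = (2s)^2 · (3s)^3 = 108s^5
108s^5 = 1.78×10⁻³⁵  ⇒  s^5 = 1.65×10⁻³⁷
s = 4.40×10⁻⁸ mol L⁻¹

4.40×10⁻⁸ M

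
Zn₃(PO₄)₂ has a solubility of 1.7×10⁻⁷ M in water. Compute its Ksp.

Zn₃(PO₄)₂(s) ⇌ 3 Zn²⁺(aq) + 2 PO₄³⁻(aq)
With molar solubility s: [Zn²⁺] = 3s, [PO₄³⁻] = 2s.
Ksp = [Zn²⁺]^3[PO₄³⁻]^2 = (3s)^3 · (2s)^2 = 108s^5
Ksp = 108 × (1.7×10⁻⁷)^5 = 1.5×10⁻³²

Ksp = 1.5×10⁻³²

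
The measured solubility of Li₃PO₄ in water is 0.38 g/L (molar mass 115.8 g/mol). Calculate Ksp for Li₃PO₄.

Convert to molarity: s = 0.38 / 115.8 = 3.282×10⁻³ mol/L
Li₃PO₄(s) ⇌ 3 Li⁺(aq) + PO₄³⁻(aq)
If s mol/L of Li₃PO₄ dissolves, [Li⁺] = 3s and [PO₄³⁻] = s.
Ksp = [Li⁺]^3[PO₄³⁻] = (3s)^3 · s = 27s^4
Ksp = 27 × (3.282×10⁻³)^4 = 3.1×10⁻⁹

Ksp = 3.1×10⁻⁹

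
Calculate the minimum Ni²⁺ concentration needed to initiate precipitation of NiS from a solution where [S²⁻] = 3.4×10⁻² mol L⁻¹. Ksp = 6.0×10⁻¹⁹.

The threshold for precipitation is Q = Ksp.
NiS(s) ⇌ Ni²⁺(aq) + S²⁻(aq)
Ksp = [Ni²⁺][S²⁻] = [Ni²⁺](3.4×10⁻²)
[Ni²⁺] = 6.0×10⁻¹⁹ / (3.4×10⁻²) = 1.8×10⁻¹⁷
[Ni²⁺] = 1.8×10⁻¹⁷ mol L⁻¹

1.8×10⁻¹⁷ M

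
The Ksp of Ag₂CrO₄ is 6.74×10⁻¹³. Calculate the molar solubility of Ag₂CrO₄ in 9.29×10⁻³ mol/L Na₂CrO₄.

Ag₂CrO₄(s) ⇌ 2 Ag⁺(aq) + CrO₄²⁻(aq)
The solution already contains CrO₄²⁻ at 9.29×10⁻³ mol/L. Let s be the molar solubility of Ag₂CrO₄.
[CrO₄²⁻] ≈ 9.29×10⁻³ mol/L (common ion dominates); [Ag⁺] = 2s.
Ksp = [Ag⁺]^2[CrO₄²⁻] = (2s)^2(9.29×10⁻³)
(2s)^2 = 6.74×10⁻¹³ / (9.29×10⁻³) = 7.26×10⁻¹¹
s = 4.26×10⁻⁶ mol/L

4.26×10⁻⁶ M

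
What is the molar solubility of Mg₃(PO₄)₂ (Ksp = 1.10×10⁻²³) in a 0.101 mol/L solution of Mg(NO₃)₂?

Mg₃(PO₄)₂(s) ⇌ 3 Mg²⁺(aq) + 2 PO₄³⁻(aq)
With Mg²⁺ already at 0.101 mol/L and s small, take [Mg²⁺] ≈ 0.101 mol/L and [PO₄³⁻] = 2s.
Ksp = [Mg²⁺]^3[PO₄³⁻]^2 = (0.101)^3(2s)^2
(2s)^2 = 1.10×10⁻²³ / (0.101)^3 = 1.07×10⁻²⁰
s = 5.17×10⁻¹¹ mol/L

5.17×10⁻¹¹ M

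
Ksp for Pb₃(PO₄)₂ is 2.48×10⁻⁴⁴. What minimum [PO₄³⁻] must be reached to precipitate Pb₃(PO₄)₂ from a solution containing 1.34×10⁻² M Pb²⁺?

1.02×10⁻¹⁹ M

Each salt precipitates once Q = Ksp for that salt.
Pb₃(PO₄)₂(s) ⇌ 3 Pb²⁺(aq) + 2 PO₄³⁻(aq)
Ksp = [Pb²⁺]^3[PO₄³⁻]^2 = [PO₄³⁻]^2(1.34×10⁻²)^3
[PO₄³⁻]^2 = 2.48×10⁻⁴⁴ / (1.34×10⁻²)^3 = 1.03×10⁻³⁸
[PO₄³⁻] = 1.02×10⁻¹⁹ M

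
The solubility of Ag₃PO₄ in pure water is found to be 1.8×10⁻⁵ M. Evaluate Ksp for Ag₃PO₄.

Ag₃PO₄(s) ⇌ 3 Ag⁺(aq) + PO₄³⁻(aq)
Call the molar solubility s, so that [Ag⁺] = 3s and [PO₄³⁻] = s.
Ksp = [Ag⁺]^3[PO₄³⁻] = (3s)^3 · s = 27s^4
Ksp = 27 × (1.8×10⁻⁵)^4 = 2.8×10⁻¹⁸

Ksp = 2.8×10⁻¹⁸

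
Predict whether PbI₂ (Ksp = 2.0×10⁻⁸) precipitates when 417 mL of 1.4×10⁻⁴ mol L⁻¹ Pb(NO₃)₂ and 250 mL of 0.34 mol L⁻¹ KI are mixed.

Yes

Total volume after mixing = 417 + 250 = 667 mL.
[Pb²⁺] = (1.4×10⁻⁴)(417)/667 = 8.8×10⁻⁵ mol L⁻¹
[I⁻] = (0.34)(250)/667 = 0.13 mol L⁻¹
Q = [Pb²⁺][I⁻]^2 = 1.4×10⁻⁶
Because Q > Ksp (1.4×10⁻⁶ vs 2.0×10⁻⁸), a precipitate of PbI₂ forms.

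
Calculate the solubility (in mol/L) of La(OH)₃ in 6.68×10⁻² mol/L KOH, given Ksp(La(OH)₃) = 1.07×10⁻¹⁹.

3.59×10⁻¹⁶ M

La(OH)₃(s) ⇌ La³⁺(aq) + 3 OH⁻(aq)
The solution already contains OH⁻ at 6.68×10⁻² mol/L. Let s be the molar solubility of La(OH)₃.
[OH⁻] ≈ 6.68×10⁻² mol/L (common ion dominates); [La³⁺] = s.
Ksp = [La³⁺][OH⁻]^3 = s(6.68×10⁻²)^3
s = 1.07×10⁻¹⁹ / (6.68×10⁻²)^3 = 3.59×10⁻¹⁶
s = 3.59×10⁻¹⁶ mol/L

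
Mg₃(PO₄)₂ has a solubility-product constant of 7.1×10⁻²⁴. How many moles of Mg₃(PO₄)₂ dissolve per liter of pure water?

9.2×10⁻⁶ M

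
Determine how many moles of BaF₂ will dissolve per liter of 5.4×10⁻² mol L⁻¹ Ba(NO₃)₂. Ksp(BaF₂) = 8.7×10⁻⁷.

2.0×10⁻³ M

BaF₂(s) ⇌ Ba²⁺(aq) + 2 F⁻(aq)
With Ba²⁺ already at 5.4×10⁻² mol L⁻¹ and s small, take [Ba²⁺] ≈ 5.4×10⁻² mol L⁻¹ and [F⁻] = 2s.
Ksp = [Ba²⁺][F⁻]^2 = (5.4×10⁻²)(2s)^2
(2s)^2 = 8.7×10⁻⁷ / (5.4×10⁻²) = 1.6×10⁻⁵
s = 2.0×10⁻³ mol L⁻¹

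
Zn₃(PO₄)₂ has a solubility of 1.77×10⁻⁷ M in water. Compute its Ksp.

Zn₃(PO₄)₂(s) ⇌ 3 Zn²⁺(aq) + 2 PO₄³⁻(aq)
Call the molar solubility s, so that [Zn²⁺] = 3s and [PO₄³⁻] = 2s.
Ksp = [Zn²⁺]^3[PO₄³⁻]^2 = (3s)^3 · (2s)^2 = 108s^5
Ksp = 108 × (1.77×10⁻⁷)^5 = 1.88×10⁻³²

Ksp = 1.88×10⁻³²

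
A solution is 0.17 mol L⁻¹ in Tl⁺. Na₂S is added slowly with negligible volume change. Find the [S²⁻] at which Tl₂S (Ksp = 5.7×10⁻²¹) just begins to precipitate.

A salt starts to precipitate once the ion product Q reaches its Ksp.
Tl₂S(s) ⇌ 2 Tl⁺(aq) + S²⁻(aq)
Ksp = [Tl⁺]^2[S²⁻] = [S²⁻](0.17)^2
[S²⁻] = 5.7×10⁻²¹ / (0.17)^2 = 2.0×10⁻¹⁹
[S²⁻] = 2.0×10⁻¹⁹ mol L⁻¹

2.0×10⁻¹⁹ M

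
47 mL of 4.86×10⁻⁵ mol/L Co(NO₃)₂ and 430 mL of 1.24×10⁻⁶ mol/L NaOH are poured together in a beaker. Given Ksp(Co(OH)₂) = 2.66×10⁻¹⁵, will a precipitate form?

No

Total volume after mixing = 47 + 430 = 477 mL.
[Co²⁺] = (4.86×10⁻⁵)(47)/477 = 4.79×10⁻⁶ mol/L
[OH⁻] = (1.24×10⁻⁶)(430)/477 = 1.12×10⁻⁶ mol/L
Q = [Co²⁺][OH⁻]^2 = 5.98×10⁻¹⁸
Q < Ksp (5.98×10⁻¹⁸ vs 2.66×10⁻¹⁵); the solution remains unsaturated and no precipitate forms.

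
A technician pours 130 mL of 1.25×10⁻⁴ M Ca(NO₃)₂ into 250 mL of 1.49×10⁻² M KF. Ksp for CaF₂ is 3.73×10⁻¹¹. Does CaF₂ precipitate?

The combined volume is 380 mL.
[Ca²⁺] = (1.25×10⁻⁴)(130)/380 = 4.28×10⁻⁵ M
[F⁻] = (1.49×10⁻²)(250)/380 = 9.80×10⁻³ M
Q = [Ca²⁺][F⁻]^2 = 4.11×10⁻⁹
Because Q > Ksp (4.11×10⁻⁹ vs 3.73×10⁻¹¹), a precipitate of CaF₂ forms.

Yes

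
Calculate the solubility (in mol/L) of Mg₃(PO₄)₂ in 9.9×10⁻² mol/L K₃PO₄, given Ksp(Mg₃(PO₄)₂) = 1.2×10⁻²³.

3.6×10⁻⁸ M

Mg₃(PO₄)₂(s) ⇌ 3 Mg²⁺(aq) + 2 PO₄³⁻(aq)
The solution already contains PO₄³⁻ at 9.9×10⁻² mol/L. Let s be the molar solubility of Mg₃(PO₄)₂.
[PO₄³⁻] ≈ 9.9×10⁻² mol/L (common ion dominates); [Mg²⁺] = 3s.
Ksp = [Mg²⁺]^3[PO₄³⁻]^2 = (3s)^3(9.9×10⁻²)^2
(3s)^3 = 1.2×10⁻²³ / (9.9×10⁻²)^2 = 1.2×10⁻²¹
s = 3.6×10⁻⁸ mol/L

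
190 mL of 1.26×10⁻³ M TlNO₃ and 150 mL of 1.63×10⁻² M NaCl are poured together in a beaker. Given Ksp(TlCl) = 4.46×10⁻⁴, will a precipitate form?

No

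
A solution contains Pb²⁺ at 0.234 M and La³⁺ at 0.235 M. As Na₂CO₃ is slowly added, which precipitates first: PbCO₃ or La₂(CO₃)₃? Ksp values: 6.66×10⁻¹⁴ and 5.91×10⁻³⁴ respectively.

The threshold for precipitation is Q = Ksp.
For PbCO₃: [CO₃²⁻] = (Ksp/[Pb²⁺]) = 2.85×10⁻¹³ M
For La₂(CO₃)₃: [CO₃²⁻] = (Ksp/[La³⁺]^2)^(1/3) = 2.20×10⁻¹¹ M
Since PbCO₃ needs less CO₃²⁻ to reach saturation, it precipitates first.

PbCO₃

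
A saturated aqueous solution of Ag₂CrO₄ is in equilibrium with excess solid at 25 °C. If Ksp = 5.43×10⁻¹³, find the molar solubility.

Ag₂CrO₄(s) ⇌ 2 Ag⁺(aq) + CrO₄²⁻(aq)
Let s be the molar solubility. Then [Ag⁺] = 2s and [CrO₄²⁻] = s.
Ksp = [Ag⁺]^2[CrO₄²⁻] = (2s)^2 · s = 4s^3
4s^3 = 5.43×10⁻¹³  ⇒  s^3 = 1.36×10⁻¹³
s = (1.36×10⁻¹³)^(1/3) = 5.14×10⁻⁵ M

5.14×10⁻⁵ M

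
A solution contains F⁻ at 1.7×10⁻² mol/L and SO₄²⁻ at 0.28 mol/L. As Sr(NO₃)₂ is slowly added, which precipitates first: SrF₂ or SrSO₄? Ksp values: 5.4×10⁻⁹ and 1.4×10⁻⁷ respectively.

Precipitation begins when Q = Ksp.
For SrF₂: [Sr²⁺] = (Ksp/[F⁻]^2) = 1.9×10⁻⁵ mol/L
For SrSO₄: [Sr²⁺] = (Ksp/[SO₄²⁻]) = 5.0×10⁻⁷ mol/L
The smaller threshold [Sr²⁺] is reached first, so SrSO₄ precipitates first.

SrSO₄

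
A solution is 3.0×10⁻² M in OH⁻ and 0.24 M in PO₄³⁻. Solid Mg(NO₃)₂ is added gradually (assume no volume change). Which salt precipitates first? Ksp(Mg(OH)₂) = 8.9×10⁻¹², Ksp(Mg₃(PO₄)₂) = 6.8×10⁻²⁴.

Each salt precipitates once Q = Ksp for that salt.
For Mg(OH)₂: [Mg²⁺] = (Ksp/[OH⁻]^2) = 9.9×10⁻⁹ M
For Mg₃(PO₄)₂: [Mg²⁺] = (Ksp/[PO₄³⁻]^2)^(1/3) = 4.9×10⁻⁸ M
The smaller threshold [Mg²⁺] is reached first, so Mg(OH)₂ precipitates first.

Mg(OH)₂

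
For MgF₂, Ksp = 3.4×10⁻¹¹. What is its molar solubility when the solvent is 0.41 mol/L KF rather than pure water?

MgF₂(s) ⇌ Mg²⁺(aq) + 2 F⁻(aq)
F⁻ is already present at 0.41 mol/L. If s mol/L of MgF₂ dissolves, [Mg²⁺] = s while [F⁻] ≈ 0.41 mol/L.
Ksp = [Mg²⁺][F⁻]^2 = s(0.41)^2
s = 3.4×10⁻¹¹ / (0.41)^2 = 2.0×10⁻¹⁰
s = 2.0×10⁻¹⁰ mol/L

2.0×10⁻¹⁰ M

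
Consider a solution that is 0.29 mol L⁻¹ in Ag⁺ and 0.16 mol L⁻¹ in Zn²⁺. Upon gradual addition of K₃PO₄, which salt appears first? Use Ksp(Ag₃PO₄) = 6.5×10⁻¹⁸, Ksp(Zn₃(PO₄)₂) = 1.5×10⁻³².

Precipitation begins when Q = Ksp.
For Ag₃PO₄: [PO₄³⁻] = (Ksp/[Ag⁺]^3) = 2.7×10⁻¹⁶ mol L⁻¹
For Zn₃(PO₄)₂: [PO₄³⁻] = (Ksp/[Zn²⁺]^3)^(1/2) = 1.9×10⁻¹⁵ mol L⁻¹
Since Ag₃PO₄ needs less PO₄³⁻ to reach saturation, it precipitates first.

Ag₃PO₄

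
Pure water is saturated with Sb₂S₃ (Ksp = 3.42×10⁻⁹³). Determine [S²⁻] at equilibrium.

3.78×10⁻¹⁹ M

Sb₂S₃(s) ⇌ 2 Sb³⁺(aq) + 3 S²⁻(aq)
For each mole of Sb₂S₃ that dissolves per liter, [Sb³⁺] = 2s and [S²⁻] = 3s; let s denote this solubility.
Ksp = [Sb³⁺]^2[S²⁻]^3 = (2s)^2 · (3s)^3 = 108s^5 = 3.42×10⁻⁹³
s = 1.26×10⁻¹⁹ mol L⁻¹
[S²⁻] = 3s = 3.78×10⁻¹⁹ mol L⁻¹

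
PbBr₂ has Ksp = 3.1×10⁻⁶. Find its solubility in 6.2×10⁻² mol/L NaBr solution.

PbBr₂(s) ⇌ Pb²⁺(aq) + 2 Br⁻(aq)
Br⁻ is already present at 6.2×10⁻² mol/L. If s mol/L of PbBr₂ dissolves, [Pb²⁺] = s while [Br⁻] ≈ 6.2×10⁻² mol/L.
Ksp = [Pb²⁺][Br⁻]^2 = s(6.2×10⁻²)^2
s = 3.1×10⁻⁶ / (6.2×10⁻²)^2 = 8.1×10⁻⁴
s = 8.1×10⁻⁴ mol/L

8.1×10⁻⁴ M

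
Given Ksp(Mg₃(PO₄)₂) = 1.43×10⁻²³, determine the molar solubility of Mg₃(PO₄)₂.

Mg₃(PO₄)₂(s) ⇌ 3 Mg²⁺(aq) + 2 PO₄³⁻(aq)
If s mol/L of Mg₃(PO₄)₂ dissolves, [Mg²⁺] = 3s and [PO₄³⁻] = 2s.
Ksp = [Mg²⁺]^3[PO₄³⁻]^2 = (3s)^3 · (2s)^2 = 108s^5
108s^5 = 1.43×10⁻²³  ⇒  s^5 = 1.32×10⁻²⁵
s = 1.06×10⁻⁵ mol/L

1.06×10⁻⁵ M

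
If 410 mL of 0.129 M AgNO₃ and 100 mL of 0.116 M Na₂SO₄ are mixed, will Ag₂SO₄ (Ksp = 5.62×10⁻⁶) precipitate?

After mixing, V = 410 mL + 100 mL = 510 mL.
[Ag⁺] = (0.129)(410)/510 = 0.104 M
[SO₄²⁻] = (0.116)(100)/510 = 2.27×10⁻² M
Q = [Ag⁺]^2[SO₄²⁻] = 2.45×10⁻⁴
Q = 2.45×10⁻⁴ > Ksp = 5.62×10⁻⁶, so the solution is supersaturated and Ag₂SO₄ precipitates.

Yes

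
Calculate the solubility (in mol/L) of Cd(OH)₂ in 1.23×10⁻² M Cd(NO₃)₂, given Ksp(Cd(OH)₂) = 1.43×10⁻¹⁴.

Cd(OH)₂(s) ⇌ Cd²⁺(aq) + 2 OH⁻(aq)
The solution already contains Cd²⁺ at 1.23×10⁻² M. Let s be the molar solubility of Cd(OH)₂.
[Cd²⁺] ≈ 1.23×10⁻² M (common ion dominates); [OH⁻] = 2s.
Ksp = [Cd²⁺][OH⁻]^2 = (1.23×10⁻²)(2s)^2
(2s)^2 = 1.43×10⁻¹⁴ / (1.23×10⁻²) = 1.16×10⁻¹²
s = 5.39×10⁻⁷ M

5.39×10⁻⁷ M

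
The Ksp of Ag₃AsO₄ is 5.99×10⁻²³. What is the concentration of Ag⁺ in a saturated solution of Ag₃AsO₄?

3.66×10⁻⁶ M

Ag₃AsO₄(s) ⇌ 3 Ag⁺(aq) + AsO₄³⁻(aq)
With molar solubility s: [Ag⁺] = 3s, [AsO₄³⁻] = s.
Ksp = [Ag⁺]^3[AsO₄³⁻] = (3s)^3 · s = 27s^4 = 5.99×10⁻²³
s = 1.22×10⁻⁶ mol L⁻¹
[Ag⁺] = 3s = 3.66×10⁻⁶ mol L⁻¹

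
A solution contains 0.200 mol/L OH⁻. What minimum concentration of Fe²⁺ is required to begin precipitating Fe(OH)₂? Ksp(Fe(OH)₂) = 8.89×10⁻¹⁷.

The threshold for precipitation is Q = Ksp.
Fe(OH)₂(s) ⇌ Fe²⁺(aq) + 2 OH⁻(aq)
Ksp = [Fe²⁺][OH⁻]^2 = [Fe²⁺](0.200)^2
[Fe²⁺] = 8.89×10⁻¹⁷ / (0.200)^2 = 2.22×10⁻¹⁵
[Fe²⁺] = 2.22×10⁻¹⁵ mol/L

2.22×10⁻¹⁵ M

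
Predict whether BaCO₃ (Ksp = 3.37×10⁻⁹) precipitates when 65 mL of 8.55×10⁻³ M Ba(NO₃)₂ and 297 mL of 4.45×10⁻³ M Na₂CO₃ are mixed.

After mixing, V = 65 mL + 297 mL = 362 mL.
[Ba²⁺] = (8.55×10⁻³)(65)/362 = 1.54×10⁻³ M
[CO₃²⁻] = (4.45×10⁻³)(297)/362 = 3.65×10⁻³ M
Q = [Ba²⁺][CO₃²⁻] = 5.61×10⁻⁶
Q = 5.61×10⁻⁶ > Ksp = 3.37×10⁻⁹, so the solution is supersaturated and BaCO₃ precipitates.

Yes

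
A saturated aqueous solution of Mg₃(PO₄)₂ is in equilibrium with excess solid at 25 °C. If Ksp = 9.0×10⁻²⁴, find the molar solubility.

9.6×10⁻⁶ M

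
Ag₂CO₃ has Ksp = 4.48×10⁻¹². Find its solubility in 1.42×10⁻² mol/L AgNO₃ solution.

Ag₂CO₃(s) ⇌ 2 Ag⁺(aq) + CO₃²⁻(aq)
With Ag⁺ already at 1.42×10⁻² mol/L and s small, take [Ag⁺] ≈ 1.42×10⁻² mol/L and [CO₃²⁻] = s.
Ksp = [Ag⁺]^2[CO₃²⁻] = (1.42×10⁻²)^2s
s = 4.48×10⁻¹² / (1.42×10⁻²)^2 = 2.22×10⁻⁸
s = 2.22×10⁻⁸ mol/L

2.22×10⁻⁸ M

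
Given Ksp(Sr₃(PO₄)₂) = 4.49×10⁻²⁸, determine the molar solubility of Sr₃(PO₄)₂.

Sr₃(PO₄)₂(s) ⇌ 3 Sr²⁺(aq) + 2 PO₄³⁻(aq)
With molar solubility s: [Sr²⁺] = 3s, [PO₄³⁻] = 2s.
Ksp = [Sr²⁺]^3[PO₄³⁻]^2 = (3s)^3 · (2s)^2 = 108s^5
108s^5 = 4.49×10⁻²⁸  ⇒  s^5 = 4.16×10⁻³⁰
s = (4.16×10⁻³⁰)^(1/5) = 1.33×10⁻⁶ mol L⁻¹

1.33×10⁻⁶ M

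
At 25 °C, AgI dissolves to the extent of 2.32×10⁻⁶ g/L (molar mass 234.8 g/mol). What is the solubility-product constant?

Convert to molarity: s = 2.32×10⁻⁶ / 234.8 = 9.8807×10⁻⁹ mol/L
AgI(s) ⇌ Ag⁺(aq) + I⁻(aq)
Let s be the molar solubility. Then [Ag⁺] = s and [I⁻] = s.
Ksp = [Ag⁺][I⁻] = s · s = s^2
Ksp = (9.8807×10⁻⁹)^2 = 9.76×10⁻¹⁷

Ksp = 9.76×10⁻¹⁷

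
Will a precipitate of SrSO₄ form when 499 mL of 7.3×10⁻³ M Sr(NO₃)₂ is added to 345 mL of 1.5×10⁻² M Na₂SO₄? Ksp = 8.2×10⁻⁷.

Yes

Total volume after mixing = 499 + 345 = 844 mL.
[Sr²⁺] = (7.3×10⁻³)(499)/844 = 4.3×10⁻³ M
[SO₄²⁻] = (1.5×10⁻²)(345)/844 = 6.1×10⁻³ M
Q = [Sr²⁺][SO₄²⁻] = 2.6×10⁻⁵
Q = 2.6×10⁻⁵ > Ksp = 8.2×10⁻⁷, so the solution is supersaturated and SrSO₄ precipitates.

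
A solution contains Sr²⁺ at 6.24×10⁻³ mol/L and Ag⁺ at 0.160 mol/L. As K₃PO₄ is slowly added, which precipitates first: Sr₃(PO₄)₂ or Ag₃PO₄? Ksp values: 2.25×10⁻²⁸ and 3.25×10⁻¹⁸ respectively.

Ag₃PO₄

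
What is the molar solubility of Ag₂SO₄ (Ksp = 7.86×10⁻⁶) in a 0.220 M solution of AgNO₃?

1.62×10⁻⁴ M

Ag₂SO₄(s) ⇌ 2 Ag⁺(aq) + SO₄²⁻(aq)
With Ag⁺ already at 0.220 M and s small, take [Ag⁺] ≈ 0.220 M and [SO₄²⁻] = s.
Ksp = [Ag⁺]^2[SO₄²⁻] = (0.220)^2s
s = 7.86×10⁻⁶ / (0.220)^2 = 1.62×10⁻⁴
s = 1.62×10⁻⁴ M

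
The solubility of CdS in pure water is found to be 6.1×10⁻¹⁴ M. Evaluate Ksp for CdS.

CdS(s) ⇌ Cd²⁺(aq) + S²⁻(aq)
If s mol/L of CdS dissolves, [Cd²⁺] = s and [S²⁻] = s.
Ksp = [Cd²⁺][S²⁻] = s · s = s^2
Ksp = (6.1×10⁻¹⁴)^2 = 3.7×10⁻²⁷

Ksp = 3.7×10⁻²⁷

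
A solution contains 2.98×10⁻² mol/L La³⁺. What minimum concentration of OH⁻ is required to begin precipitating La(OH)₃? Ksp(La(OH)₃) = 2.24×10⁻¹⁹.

1.96×10⁻⁶ M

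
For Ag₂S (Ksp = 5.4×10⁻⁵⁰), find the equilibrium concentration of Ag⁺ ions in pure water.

Ag₂S(s) ⇌ 2 Ag⁺(aq) + S²⁻(aq)
Let s be the molar solubility. Then [Ag⁺] = 2s and [S²⁻] = s.
Ksp = [Ag⁺]^2[S²⁻] = (2s)^2 · s = 4s^3 = 5.4×10⁻⁵⁰
s = 2.4×10⁻¹⁷ mol L⁻¹
[Ag⁺] = 2s = 4.8×10⁻¹⁷ mol L⁻¹

4.8×10⁻¹⁷ M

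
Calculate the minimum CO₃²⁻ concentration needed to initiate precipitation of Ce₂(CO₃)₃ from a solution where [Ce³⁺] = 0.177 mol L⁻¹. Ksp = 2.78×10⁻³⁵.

Each salt precipitates once Q = Ksp for that salt.
Ce₂(CO₃)₃(s) ⇌ 2 Ce³⁺(aq) + 3 CO₃²⁻(aq)
Ksp = [Ce³⁺]^2[CO₃²⁻]^3 = [CO₃²⁻]^3(0.177)^2
[CO₃²⁻]^3 = 2.78×10⁻³⁵ / (0.177)^2 = 8.87×10⁻³⁴
[CO₃²⁻] = 9.61×10⁻¹² mol L⁻¹

9.61×10⁻¹² M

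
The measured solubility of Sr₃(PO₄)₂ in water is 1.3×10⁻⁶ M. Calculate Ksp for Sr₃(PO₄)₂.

Ksp = 4.0×10⁻²⁸

Sr₃(PO₄)₂(s) ⇌ 3 Sr²⁺(aq) + 2 PO₄³⁻(aq)
With molar solubility s: [Sr²⁺] = 3s, [PO₄³⁻] = 2s.
Ksp = [Sr²⁺]^3[PO₄³⁻]^2 = (3s)^3 · (2s)^2 = 108s^5
Ksp = 108 × (1.3×10⁻⁶)^5 = 4.0×10⁻²⁸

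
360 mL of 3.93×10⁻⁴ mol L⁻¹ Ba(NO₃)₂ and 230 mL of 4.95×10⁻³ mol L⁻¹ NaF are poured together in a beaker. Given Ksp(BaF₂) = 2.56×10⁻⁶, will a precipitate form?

No

The combined volume is 590 mL.
[Ba²⁺] = (3.93×10⁻⁴)(360)/590 = 2.40×10⁻⁴ mol L⁻¹
[F⁻] = (4.95×10⁻³)(230)/590 = 1.93×10⁻³ mol L⁻¹
Q = [Ba²⁺][F⁻]^2 = 8.93×10⁻¹⁰
Q < Ksp (8.93×10⁻¹⁰ vs 2.56×10⁻⁶); the solution remains unsaturated and no precipitate forms.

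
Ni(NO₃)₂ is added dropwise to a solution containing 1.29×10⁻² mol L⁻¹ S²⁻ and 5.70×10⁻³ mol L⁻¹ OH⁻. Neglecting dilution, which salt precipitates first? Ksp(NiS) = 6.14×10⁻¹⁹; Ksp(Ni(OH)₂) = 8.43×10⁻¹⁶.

NiS

Precipitation of each salt begins when its ion product equals Ksp.
For NiS: [Ni²⁺] = (Ksp/[S²⁻]) = 4.76×10⁻¹⁷ mol L⁻¹
For Ni(OH)₂: [Ni²⁺] = (Ksp/[OH⁻]^2) = 2.59×10⁻¹¹ mol L⁻¹
NiS requires the lower [Ni²⁺], so it precipitates first.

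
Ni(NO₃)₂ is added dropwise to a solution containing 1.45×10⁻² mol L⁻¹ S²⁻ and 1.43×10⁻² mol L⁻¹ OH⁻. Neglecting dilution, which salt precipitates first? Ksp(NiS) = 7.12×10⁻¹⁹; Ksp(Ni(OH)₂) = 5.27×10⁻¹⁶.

The threshold for precipitation is Q = Ksp.
For NiS: [Ni²⁺] = (Ksp/[S²⁻]) = 4.91×10⁻¹⁷ mol L⁻¹
For Ni(OH)₂: [Ni²⁺] = (Ksp/[OH⁻]^2) = 2.58×10⁻¹² mol L⁻¹
Since NiS needs less Ni²⁺ to reach saturation, it precipitates first.

NiS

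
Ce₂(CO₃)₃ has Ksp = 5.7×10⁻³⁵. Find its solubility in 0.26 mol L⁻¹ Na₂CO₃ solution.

2.8×10⁻¹⁷ M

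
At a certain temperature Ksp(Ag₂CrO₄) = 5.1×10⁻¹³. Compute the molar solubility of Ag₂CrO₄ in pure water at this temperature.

Ag₂CrO₄(s) ⇌ 2 Ag⁺(aq) + CrO₄²⁻(aq)
Call the molar solubility s, so that [Ag⁺] = 2s and [CrO₄²⁻] = s.
Ksp = [Ag⁺]^2[CrO₄²⁻] = (2s)^2 · s = 4s^3
4s^3 = 5.1×10⁻¹³  ⇒  s^3 = 1.3×10⁻¹³
Taking the 3rd root, s = 5.0×10⁻⁵ mol/L.

5.0×10⁻⁵ M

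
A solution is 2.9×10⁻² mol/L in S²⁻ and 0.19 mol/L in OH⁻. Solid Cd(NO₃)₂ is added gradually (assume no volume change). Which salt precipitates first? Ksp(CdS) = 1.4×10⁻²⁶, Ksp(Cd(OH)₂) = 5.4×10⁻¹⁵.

Precipitation begins when Q = Ksp.
For CdS: [Cd²⁺] = (Ksp/[S²⁻]) = 4.8×10⁻²⁵ mol/L
For Cd(OH)₂: [Cd²⁺] = (Ksp/[OH⁻]^2) = 1.5×10⁻¹³ mol/L
CdS requires the lower [Cd²⁺], so it precipitates first.

CdS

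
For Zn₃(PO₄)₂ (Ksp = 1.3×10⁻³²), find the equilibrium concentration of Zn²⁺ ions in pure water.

4.9×10⁻⁷ M

Zn₃(PO₄)₂(s) ⇌ 3 Zn²⁺(aq) + 2 PO₄³⁻(aq)
Let s be the molar solubility. Then [Zn²⁺] = 3s and [PO₄³⁻] = 2s.
Ksp = [Zn²⁺]^3[PO₄³⁻]^2 = (3s)^3 · (2s)^2 = 108s^5 = 1.3×10⁻³²
s = 1.6×10⁻⁷ mol/L
[Zn²⁺] = 3s = 4.9×10⁻⁷ mol/L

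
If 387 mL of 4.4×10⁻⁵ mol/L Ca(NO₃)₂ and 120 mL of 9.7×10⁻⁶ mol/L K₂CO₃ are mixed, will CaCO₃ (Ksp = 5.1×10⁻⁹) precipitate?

After mixing, V = 387 mL + 120 mL = 507 mL.
[Ca²⁺] = (4.4×10⁻⁵)(387)/507 = 3.4×10⁻⁵ mol/L
[CO₃²⁻] = (9.7×10⁻⁶)(120)/507 = 2.3×10⁻⁶ mol/L
Q = [Ca²⁺][CO₃²⁻] = 7.7×10⁻¹¹
Q < Ksp (7.7×10⁻¹¹ vs 5.1×10⁻⁹); the solution remains unsaturated and no precipitate forms.

No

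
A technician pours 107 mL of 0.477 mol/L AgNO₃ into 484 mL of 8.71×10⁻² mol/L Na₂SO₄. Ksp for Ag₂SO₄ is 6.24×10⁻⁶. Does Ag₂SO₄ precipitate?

Yes

After mixing, V = 107 mL + 484 mL = 591 mL.
[Ag⁺] = (0.477)(107)/591 = 8.64×10⁻² mol/L
[SO₄²⁻] = (8.71×10⁻²)(484)/591 = 7.13×10⁻² mol/L
Q = [Ag⁺]^2[SO₄²⁻] = 5.32×10⁻⁴
Because Q > Ksp (5.32×10⁻⁴ vs 6.24×10⁻⁶), a precipitate of Ag₂SO₄ forms.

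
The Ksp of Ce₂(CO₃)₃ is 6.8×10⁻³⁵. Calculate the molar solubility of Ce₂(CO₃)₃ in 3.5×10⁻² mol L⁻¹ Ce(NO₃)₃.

Ce₂(CO₃)₃(s) ⇌ 2 Ce³⁺(aq) + 3 CO₃²⁻(aq)
Ce³⁺ is already present at 3.5×10⁻² mol L⁻¹. If s mol/L of Ce₂(CO₃)₃ dissolves, [CO₃²⁻] = 3s while [Ce³⁺] ≈ 3.5×10⁻² mol L⁻¹.
Ksp = [Ce³⁺]^2[CO₃²⁻]^3 = (3.5×10⁻²)^2(3s)^3
(3s)^3 = 6.8×10⁻³⁵ / (3.5×10⁻²)^2 = 5.6×10⁻³²
s = 1.3×10⁻¹¹ mol L⁻¹

1.3×10⁻¹¹ M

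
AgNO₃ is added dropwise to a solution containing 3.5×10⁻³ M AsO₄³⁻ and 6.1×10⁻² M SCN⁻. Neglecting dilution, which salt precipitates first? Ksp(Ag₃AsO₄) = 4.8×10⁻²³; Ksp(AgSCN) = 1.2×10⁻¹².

AgSCN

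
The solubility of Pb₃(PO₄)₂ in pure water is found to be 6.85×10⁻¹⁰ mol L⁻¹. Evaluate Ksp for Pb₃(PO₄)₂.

Pb₃(PO₄)₂(s) ⇌ 3 Pb²⁺(aq) + 2 PO₄³⁻(aq)
Let s be the molar solubility. Then [Pb²⁺] = 3s and [PO₄³⁻] = 2s.
Ksp = [Pb²⁺]^3[PO₄³⁻]^2 = (3s)^3 · (2s)^2 = 108s^5
Ksp = 108 × (6.85×10⁻¹⁰)^5 = 1.63×10⁻⁴⁴

Ksp = 1.63×10⁻⁴⁴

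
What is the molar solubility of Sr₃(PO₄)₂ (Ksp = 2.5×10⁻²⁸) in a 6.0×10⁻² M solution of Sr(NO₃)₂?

Sr₃(PO₄)₂(s) ⇌ 3 Sr²⁺(aq) + 2 PO₄³⁻(aq)
With Sr²⁺ already at 6.0×10⁻² M and s small, take [Sr²⁺] ≈ 6.0×10⁻² M and [PO₄³⁻] = 2s.
Ksp = [Sr²⁺]^3[PO₄³⁻]^2 = (6.0×10⁻²)^3(2s)^2
(2s)^2 = 2.5×10⁻²⁸ / (6.0×10⁻²)^3 = 1.2×10⁻²⁴
s = 5.4×10⁻¹³ M

5.4×10⁻¹³ M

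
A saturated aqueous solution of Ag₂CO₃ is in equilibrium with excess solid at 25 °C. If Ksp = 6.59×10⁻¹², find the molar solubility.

Ag₂CO₃(s) ⇌ 2 Ag⁺(aq) + CO₃²⁻(aq)
If s mol/L of Ag₂CO₃ dissolves, [Ag⁺] = 2s and [CO₃²⁻] = s.
Ksp = [Ag⁺]^2[CO₃²⁻] = (2s)^2 · s = 4s^3
4s^3 = 6.59×10⁻¹²  ⇒  s^3 = 1.65×10⁻¹²
s = 1.18×10⁻⁴ mol/L

1.18×10⁻⁴ M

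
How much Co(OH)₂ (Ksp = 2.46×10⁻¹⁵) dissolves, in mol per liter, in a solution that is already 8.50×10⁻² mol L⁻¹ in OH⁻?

3.40×10⁻¹³ M

Co(OH)₂(s) ⇌ Co²⁺(aq) + 2 OH⁻(aq)
With OH⁻ already at 8.50×10⁻² mol L⁻¹ and s small, take [OH⁻] ≈ 8.50×10⁻² mol L⁻¹ and [Co²⁺] = s.
Ksp = [Co²⁺][OH⁻]^2 = s(8.50×10⁻²)^2
s = 2.46×10⁻¹⁵ / (8.50×10⁻²)^2 = 3.40×10⁻¹³
s = 3.40×10⁻¹³ mol L⁻¹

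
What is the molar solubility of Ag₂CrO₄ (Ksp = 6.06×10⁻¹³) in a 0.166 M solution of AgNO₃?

Ag₂CrO₄(s) ⇌ 2 Ag⁺(aq) + CrO₄²⁻(aq)
Ag⁺ is already present at 0.166 M. If s mol/L of Ag₂CrO₄ dissolves, [CrO₄²⁻] = s while [Ag⁺] ≈ 0.166 M.
Ksp = [Ag⁺]^2[CrO₄²⁻] = (0.166)^2s
s = 6.06×10⁻¹³ / (0.166)^2 = 2.20×10⁻¹¹
s = 2.20×10⁻¹¹ M

2.20×10⁻¹¹ M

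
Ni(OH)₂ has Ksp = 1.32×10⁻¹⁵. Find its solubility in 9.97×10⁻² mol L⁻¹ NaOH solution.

1.33×10⁻¹³ M

Ni(OH)₂(s) ⇌ Ni²⁺(aq) + 2 OH⁻(aq)
Let s be the solubility of Ni(OH)₂ here. The common ion gives [OH⁻] ≈ 9.97×10⁻² mol L⁻¹, and [Ni²⁺] = s.
Ksp = [Ni²⁺][OH⁻]^2 = s(9.97×10⁻²)^2
s = 1.32×10⁻¹⁵ / (9.97×10⁻²)^2 = 1.33×10⁻¹³
s = 1.33×10⁻¹³ mol L⁻¹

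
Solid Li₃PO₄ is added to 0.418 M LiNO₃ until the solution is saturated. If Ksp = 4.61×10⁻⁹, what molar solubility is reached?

6.31×10⁻⁸ M

Li₃PO₄(s) ⇌ 3 Li⁺(aq) + PO₄³⁻(aq)
The solution already contains Li⁺ at 0.418 M. Let s be the molar solubility of Li₃PO₄.
[Li⁺] ≈ 0.418 M (common ion dominates); [PO₄³⁻] = s.
Ksp = [Li⁺]^3[PO₄³⁻] = (0.418)^3s
s = 4.61×10⁻⁹ / (0.418)^3 = 6.31×10⁻⁸
s = 6.31×10⁻⁸ M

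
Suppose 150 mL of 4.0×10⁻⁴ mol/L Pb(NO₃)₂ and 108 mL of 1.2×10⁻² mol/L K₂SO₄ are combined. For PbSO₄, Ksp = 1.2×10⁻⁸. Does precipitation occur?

Yes

After mixing, V = 150 mL + 108 mL = 258 mL.
[Pb²⁺] = (4.0×10⁻⁴)(150)/258 = 2.3×10⁻⁴ mol/L
[SO₄²⁻] = (1.2×10⁻²)(108)/258 = 5.0×10⁻³ mol/L
Q = [Pb²⁺][SO₄²⁻] = 1.2×10⁻⁶
Since Q (1.2×10⁻⁶) exceeds Ksp (1.2×10⁻⁸), PbSO₄ will precipitate.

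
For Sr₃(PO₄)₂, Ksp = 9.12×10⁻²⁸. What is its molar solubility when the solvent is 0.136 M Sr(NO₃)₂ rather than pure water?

3.01×10⁻¹³ M

Sr₃(PO₄)₂(s) ⇌ 3 Sr²⁺(aq) + 2 PO₄³⁻(aq)
With Sr²⁺ already at 0.136 M and s small, take [Sr²⁺] ≈ 0.136 M and [PO₄³⁻] = 2s.
Ksp = [Sr²⁺]^3[PO₄³⁻]^2 = (0.136)^3(2s)^2
(2s)^2 = 9.12×10⁻²⁸ / (0.136)^3 = 3.63×10⁻²⁵
s = 3.01×10⁻¹³ M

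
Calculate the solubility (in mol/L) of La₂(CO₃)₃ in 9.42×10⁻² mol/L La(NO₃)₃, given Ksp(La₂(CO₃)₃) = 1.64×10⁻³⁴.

8.81×10⁻¹² M

La₂(CO₃)₃(s) ⇌ 2 La³⁺(aq) + 3 CO₃²⁻(aq)
La³⁺ is already present at 9.42×10⁻² mol/L. If s mol/L of La₂(CO₃)₃ dissolves, [CO₃²⁻] = 3s while [La³⁺] ≈ 9.42×10⁻² mol/L.
Ksp = [La³⁺]^2[CO₃²⁻]^3 = (9.42×10⁻²)^2(3s)^3
(3s)^3 = 1.64×10⁻³⁴ / (9.42×10⁻²)^2 = 1.85×10⁻³²
s = 8.81×10⁻¹² mol/L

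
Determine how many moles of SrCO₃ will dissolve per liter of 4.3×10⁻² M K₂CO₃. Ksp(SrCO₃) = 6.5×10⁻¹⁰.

1.5×10⁻⁸ M

SrCO₃(s) ⇌ Sr²⁺(aq) + CO₃²⁻(aq)
Let s be the solubility of SrCO₃ here. The common ion gives [CO₃²⁻] ≈ 4.3×10⁻² M, and [Sr²⁺] = s.
Ksp = [Sr²⁺][CO₃²⁻] = s(4.3×10⁻²)
s = 6.5×10⁻¹⁰ / (4.3×10⁻²) = 1.5×10⁻⁸
s = 1.5×10⁻⁸ M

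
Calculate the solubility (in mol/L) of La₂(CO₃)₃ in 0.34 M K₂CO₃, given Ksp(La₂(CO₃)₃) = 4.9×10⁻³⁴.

5.6×10⁻¹⁷ M

La₂(CO₃)₃(s) ⇌ 2 La³⁺(aq) + 3 CO₃²⁻(aq)
With CO₃²⁻ already at 0.34 M and s small, take [CO₃²⁻] ≈ 0.34 M and [La³⁺] = 2s.
Ksp = [La³⁺]^2[CO₃²⁻]^3 = (2s)^2(0.34)^3
(2s)^2 = 4.9×10⁻³⁴ / (0.34)^3 = 1.2×10⁻³²
s = 5.6×10⁻¹⁷ M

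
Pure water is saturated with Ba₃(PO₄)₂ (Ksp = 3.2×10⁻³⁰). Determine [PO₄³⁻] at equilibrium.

Ba₃(PO₄)₂(s) ⇌ 3 Ba²⁺(aq) + 2 PO₄³⁻(aq)
Call the molar solubility s, so that [Ba²⁺] = 3s and [PO₄³⁻] = 2s.
Ksp = [Ba²⁺]^3[PO₄³⁻]^2 = (3s)^3 · (2s)^2 = 108s^5 = 3.2×10⁻³⁰
s = 4.9×10⁻⁷ M
[PO₄³⁻] = 2s = 9.9×10⁻⁷ M

9.9×10⁻⁷ M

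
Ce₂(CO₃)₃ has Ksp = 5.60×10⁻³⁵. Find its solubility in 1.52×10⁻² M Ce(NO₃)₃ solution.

2.08×10⁻¹¹ M

Ce₂(CO₃)₃(s) ⇌ 2 Ce³⁺(aq) + 3 CO₃²⁻(aq)
Let s be the solubility of Ce₂(CO₃)₃ here. The common ion gives [Ce³⁺] ≈ 1.52×10⁻² M, and [CO₃²⁻] = 3s.
Ksp = [Ce³⁺]^2[CO₃²⁻]^3 = (1.52×10⁻²)^2(3s)^3
(3s)^3 = 5.60×10⁻³⁵ / (1.52×10⁻²)^2 = 2.42×10⁻³¹
s = 2.08×10⁻¹¹ M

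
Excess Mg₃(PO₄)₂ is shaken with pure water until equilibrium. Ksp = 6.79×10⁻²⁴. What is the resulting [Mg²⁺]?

2.73×10⁻⁵ M

Mg₃(PO₄)₂(s) ⇌ 3 Mg²⁺(aq) + 2 PO₄³⁻(aq)
For each mole of Mg₃(PO₄)₂ that dissolves per liter, [Mg²⁺] = 3s and [PO₄³⁻] = 2s; let s denote this solubility.
Ksp = [Mg²⁺]^3[PO₄³⁻]^2 = (3s)^3 · (2s)^2 = 108s^5 = 6.79×10⁻²⁴
s = 9.11×10⁻⁶ mol L⁻¹
[Mg²⁺] = 3s = 2.73×10⁻⁵ mol L⁻¹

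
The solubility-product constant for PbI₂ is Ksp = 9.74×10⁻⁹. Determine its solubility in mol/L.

1.35×10⁻³ M

PbI₂(s) ⇌ Pb²⁺(aq) + 2 I⁻(aq)
With molar solubility s: [Pb²⁺] = s, [I⁻] = 2s.
Ksp = [Pb²⁺][I⁻]^2 = s · (2s)^2 = 4s^3
4s^3 = 9.74×10⁻⁹  ⇒  s^3 = 2.44×10⁻⁹
Taking the 3rd root, s = 1.35×10⁻³ mol/L.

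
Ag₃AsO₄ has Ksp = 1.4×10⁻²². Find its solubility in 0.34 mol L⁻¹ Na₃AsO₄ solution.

2.5×10⁻⁸ M

Ag₃AsO₄(s) ⇌ 3 Ag⁺(aq) + AsO₄³⁻(aq)
The solution already contains AsO₄³⁻ at 0.34 mol L⁻¹. Let s be the molar solubility of Ag₃AsO₄.
[AsO₄³⁻] ≈ 0.34 mol L⁻¹ (common ion dominates); [Ag⁺] = 3s.
Ksp = [Ag⁺]^3[AsO₄³⁻] = (3s)^3(0.34)
(3s)^3 = 1.4×10⁻²² / (0.34) = 4.1×10⁻²²
s = 2.5×10⁻⁸ mol L⁻¹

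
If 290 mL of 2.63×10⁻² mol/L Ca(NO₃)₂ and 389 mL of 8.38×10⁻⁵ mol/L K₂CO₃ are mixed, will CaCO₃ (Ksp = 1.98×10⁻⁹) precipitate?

Total volume after mixing = 290 + 389 = 679 mL.
[Ca²⁺] = (2.63×10⁻²)(290)/679 = 1.12×10⁻² mol/L
[CO₃²⁻] = (8.38×10⁻⁵)(389)/679 = 4.80×10⁻⁵ mol/L
Q = [Ca²⁺][CO₃²⁻] = 5.39×10⁻⁷
Since Q (5.39×10⁻⁷) exceeds Ksp (1.98×10⁻⁹), CaCO₃ will precipitate.

Yes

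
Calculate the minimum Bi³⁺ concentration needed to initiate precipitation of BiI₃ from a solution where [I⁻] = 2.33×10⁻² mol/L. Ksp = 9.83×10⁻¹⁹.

7.77×10⁻¹⁴ M

Precipitation begins when Q = Ksp.
BiI₃(s) ⇌ Bi³⁺(aq) + 3 I⁻(aq)
Ksp = [Bi³⁺][I⁻]^3 = [Bi³⁺](2.33×10⁻²)^3
[Bi³⁺] = 9.83×10⁻¹⁹ / (2.33×10⁻²)^3 = 7.77×10⁻¹⁴
[Bi³⁺] = 7.77×10⁻¹⁴ mol/L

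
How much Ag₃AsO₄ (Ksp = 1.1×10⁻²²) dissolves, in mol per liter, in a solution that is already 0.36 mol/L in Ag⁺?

2.4×10⁻²¹ M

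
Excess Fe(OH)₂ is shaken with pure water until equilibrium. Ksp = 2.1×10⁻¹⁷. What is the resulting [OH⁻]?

Fe(OH)₂(s) ⇌ Fe²⁺(aq) + 2 OH⁻(aq)
Let s be the molar solubility. Then [Fe²⁺] = s and [OH⁻] = 2s.
Ksp = [Fe²⁺][OH⁻]^2 = s · (2s)^2 = 4s^3 = 2.1×10⁻¹⁷
s = 1.7×10⁻⁶ mol L⁻¹
[OH⁻] = 2s = 3.5×10⁻⁶ mol L⁻¹

3.5×10⁻⁶ M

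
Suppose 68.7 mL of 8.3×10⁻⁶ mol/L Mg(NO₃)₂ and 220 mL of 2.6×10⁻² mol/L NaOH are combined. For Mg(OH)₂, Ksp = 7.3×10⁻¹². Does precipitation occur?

Total volume after mixing = 68.7 + 220 = 288.7 mL.
[Mg²⁺] = (8.3×10⁻⁶)(68.7)/288.7 = 2.0×10⁻⁶ mol/L
[OH⁻] = (2.6×10⁻²)(220)/288.7 = 2.0×10⁻² mol/L
Q = [Mg²⁺][OH⁻]^2 = 7.8×10⁻¹⁰
Because Q > Ksp (7.8×10⁻¹⁰ vs 7.3×10⁻¹²), a precipitate of Mg(OH)₂ forms.

Yes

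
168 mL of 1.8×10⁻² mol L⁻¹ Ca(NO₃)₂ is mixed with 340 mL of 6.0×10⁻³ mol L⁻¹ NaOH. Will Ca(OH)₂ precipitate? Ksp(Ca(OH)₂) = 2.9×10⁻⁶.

No

The combined volume is 508 mL.
[Ca²⁺] = (1.8×10⁻²)(168)/508 = 6.0×10⁻³ mol L⁻¹
[OH⁻] = (6.0×10⁻³)(340)/508 = 4.0×10⁻³ mol L⁻¹
Q = [Ca²⁺][OH⁻]^2 = 9.6×10⁻⁸
Since Q (9.6×10⁻⁸) is less than Ksp (2.9×10⁻⁶), no Ca(OH)₂ precipitates.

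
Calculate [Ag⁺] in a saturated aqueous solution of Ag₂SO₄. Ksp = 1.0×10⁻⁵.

2.7×10⁻² M

Ag₂SO₄(s) ⇌ 2 Ag⁺(aq) + SO₄²⁻(aq)
Call the molar solubility s, so that [Ag⁺] = 2s and [SO₄²⁻] = s.
Ksp = [Ag⁺]^2[SO₄²⁻] = (2s)^2 · s = 4s^3 = 1.0×10⁻⁵
s = 1.4×10⁻² mol L⁻¹
[Ag⁺] = 2s = 2.7×10⁻² mol L⁻¹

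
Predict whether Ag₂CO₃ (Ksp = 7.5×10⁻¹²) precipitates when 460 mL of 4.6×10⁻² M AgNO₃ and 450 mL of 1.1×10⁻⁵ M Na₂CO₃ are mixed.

After mixing, V = 460 mL + 450 mL = 910 mL.
[Ag⁺] = (4.6×10⁻²)(460)/910 = 2.3×10⁻² M
[CO₃²⁻] = (1.1×10⁻⁵)(450)/910 = 5.4×10⁻⁶ M
Q = [Ag⁺]^2[CO₃²⁻] = 2.9×10⁻⁹
Because Q > Ksp (2.9×10⁻⁹ vs 7.5×10⁻¹²), a precipitate of Ag₂CO₃ forms.

Yes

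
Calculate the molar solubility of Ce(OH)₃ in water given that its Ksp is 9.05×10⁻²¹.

Ce(OH)₃(s) ⇌ Ce³⁺(aq) + 3 OH⁻(aq)
Call the molar solubility s, so that [Ce³⁺] = s and [OH⁻] = 3s.
Ksp = [Ce³⁺][OH⁻]^3 = s · (3s)^3 = 27s^4
27s^4 = 9.05×10⁻²¹  ⇒  s^4 = 3.35×10⁻²²
s = 4.28×10⁻⁶ mol/L

4.28×10⁻⁶ M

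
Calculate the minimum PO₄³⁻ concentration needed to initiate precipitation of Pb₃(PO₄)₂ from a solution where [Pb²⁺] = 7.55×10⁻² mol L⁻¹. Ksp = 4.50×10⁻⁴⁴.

1.02×10⁻²⁰ M

The threshold for precipitation is Q = Ksp.
Pb₃(PO₄)₂(s) ⇌ 3 Pb²⁺(aq) + 2 PO₄³⁻(aq)
Ksp = [Pb²⁺]^3[PO₄³⁻]^2 = [PO₄³⁻]^2(7.55×10⁻²)^3
[PO₄³⁻]^2 = 4.50×10⁻⁴⁴ / (7.55×10⁻²)^3 = 1.05×10⁻⁴⁰
[PO₄³⁻] = 1.02×10⁻²⁰ mol L⁻¹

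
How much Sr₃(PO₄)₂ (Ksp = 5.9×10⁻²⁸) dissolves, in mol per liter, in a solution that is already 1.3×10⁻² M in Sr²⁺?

Sr₃(PO₄)₂(s) ⇌ 3 Sr²⁺(aq) + 2 PO₄³⁻(aq)
With Sr²⁺ already at 1.3×10⁻² M and s small, take [Sr²⁺] ≈ 1.3×10⁻² M and [PO₄³⁻] = 2s.
Ksp = [Sr²⁺]^3[PO₄³⁻]^2 = (1.3×10⁻²)^3(2s)^2
(2s)^2 = 5.9×10⁻²⁸ / (1.3×10⁻²)^3 = 2.7×10⁻²²
s = 8.2×10⁻¹² M

8.2×10⁻¹² M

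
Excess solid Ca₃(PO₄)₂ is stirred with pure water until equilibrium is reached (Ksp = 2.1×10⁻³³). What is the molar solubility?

Ca₃(PO₄)₂(s) ⇌ 3 Ca²⁺(aq) + 2 PO₄³⁻(aq)
If s mol/L of Ca₃(PO₄)₂ dissolves, [Ca²⁺] = 3s and [PO₄³⁻] = 2s.
Ksp = [Ca²⁺]^3[PO₄³⁻]^2 = (3s)^3 · (2s)^2 = 108s^5
108s^5 = 2.1×10⁻³³  ⇒  s^5 = 1.9×10⁻³⁵
s = (1.9×10⁻³⁵)^(1/5) = 1.1×10⁻⁷ mol L⁻¹

1.1×10⁻⁷ M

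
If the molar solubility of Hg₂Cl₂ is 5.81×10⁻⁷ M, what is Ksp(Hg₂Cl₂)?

Ksp = 7.84×10⁻¹⁹

Hg₂Cl₂(s) ⇌ Hg₂²⁺(aq) + 2 Cl⁻(aq)
Call the molar solubility s, so that [Hg₂²⁺] = s and [Cl⁻] = 2s.
Ksp = [Hg₂²⁺][Cl⁻]^2 = s · (2s)^2 = 4s^3
Ksp = 4 × (5.81×10⁻⁷)^3 = 7.84×10⁻¹⁹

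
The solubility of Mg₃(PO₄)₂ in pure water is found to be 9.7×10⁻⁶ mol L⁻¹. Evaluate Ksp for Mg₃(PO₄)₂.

Ksp = 9.3×10⁻²⁴

Mg₃(PO₄)₂(s) ⇌ 3 Mg²⁺(aq) + 2 PO₄³⁻(aq)
Let s be the molar solubility. Then [Mg²⁺] = 3s and [PO₄³⁻] = 2s.
Ksp = [Mg²⁺]^3[PO₄³⁻]^2 = (3s)^3 · (2s)^2 = 108s^5
Ksp = 108 × (9.7×10⁻⁶)^5 = 9.3×10⁻²⁴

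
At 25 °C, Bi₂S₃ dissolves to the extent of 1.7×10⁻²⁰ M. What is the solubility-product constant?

Ksp = 1.5×10⁻⁹⁷

Bi₂S₃(s) ⇌ 2 Bi³⁺(aq) + 3 S²⁻(aq)
With molar solubility s: [Bi³⁺] = 2s, [S²⁻] = 3s.
Ksp = [Bi³⁺]^2[S²⁻]^3 = (2s)^2 · (3s)^3 = 108s^5
Ksp = 108 × (1.7×10⁻²⁰)^5 = 1.5×10⁻⁹⁷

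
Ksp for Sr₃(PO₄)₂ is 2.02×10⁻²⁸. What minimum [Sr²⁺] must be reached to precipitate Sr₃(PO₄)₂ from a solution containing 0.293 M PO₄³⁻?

Precipitation begins when Q = Ksp.
Sr₃(PO₄)₂(s) ⇌ 3 Sr²⁺(aq) + 2 PO₄³⁻(aq)
Ksp = [Sr²⁺]^3[PO₄³⁻]^2 = [Sr²⁺]^3(0.293)^2
[Sr²⁺]^3 = 2.02×10⁻²⁸ / (0.293)^2 = 2.35×10⁻²⁷
[Sr²⁺] = 1.33×10⁻⁹ M

1.33×10⁻⁹ M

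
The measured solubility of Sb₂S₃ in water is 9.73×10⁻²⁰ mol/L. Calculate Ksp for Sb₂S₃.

Sb₂S₃(s) ⇌ 2 Sb³⁺(aq) + 3 S²⁻(aq)
If s mol/L of Sb₂S₃ dissolves, [Sb³⁺] = 2s and [S²⁻] = 3s.
Ksp = [Sb³⁺]^2[S²⁻]^3 = (2s)^2 · (3s)^3 = 108s^5
Ksp = 108 × (9.73×10⁻²⁰)^5 = 9.42×10⁻⁹⁴

Ksp = 9.42×10⁻⁹⁴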